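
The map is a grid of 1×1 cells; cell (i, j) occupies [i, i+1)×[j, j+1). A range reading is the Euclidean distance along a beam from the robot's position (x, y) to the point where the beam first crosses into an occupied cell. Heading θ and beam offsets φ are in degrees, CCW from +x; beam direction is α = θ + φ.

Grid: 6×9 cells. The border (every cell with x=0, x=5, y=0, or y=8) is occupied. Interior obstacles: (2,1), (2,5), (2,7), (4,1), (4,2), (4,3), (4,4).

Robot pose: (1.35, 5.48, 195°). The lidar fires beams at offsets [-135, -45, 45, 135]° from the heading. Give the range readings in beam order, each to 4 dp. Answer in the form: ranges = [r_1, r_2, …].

beam 1: φ=-135°, α=60°
  dir = (cos 60°, sin 60°) = (0.5000, 0.8660); from cell (1,5)
  next x-line at t=1.3000, next y-line at t=0.6004; Δt_x=2.0000, Δt_y=1.1547
    y: enter (1,6) at t=0.6004
    x: enter (2,6) at t=1.3000
    y: enter (2,7) at t=1.7551 ← occupied
  → r_1 = 1.7551
beam 2: φ=-45°, α=150°
  dir = (cos 150°, sin 150°) = (-0.8660, 0.5000); from cell (1,5)
  next x-line at t=0.4041, next y-line at t=1.0400; Δt_x=1.1547, Δt_y=2.0000
    x: enter (0,5) at t=0.4041 ← occupied
  → r_2 = 0.4041
beam 3: φ=45°, α=240°
  dir = (cos 240°, sin 240°) = (-0.5000, -0.8660); from cell (1,5)
  next x-line at t=0.7000, next y-line at t=0.5543; Δt_x=2.0000, Δt_y=1.1547
    y: enter (1,4) at t=0.5543
    x: enter (0,4) at t=0.7000 ← occupied
  → r_3 = 0.7000
beam 4: φ=135°, α=330°
  dir = (cos 330°, sin 330°) = (0.8660, -0.5000); from cell (1,5)
  next x-line at t=0.7506, next y-line at t=0.9600; Δt_x=1.1547, Δt_y=2.0000
    x: enter (2,5) at t=0.7506 ← occupied
  → r_4 = 0.7506

ranges = [1.7551, 0.4041, 0.7000, 0.7506]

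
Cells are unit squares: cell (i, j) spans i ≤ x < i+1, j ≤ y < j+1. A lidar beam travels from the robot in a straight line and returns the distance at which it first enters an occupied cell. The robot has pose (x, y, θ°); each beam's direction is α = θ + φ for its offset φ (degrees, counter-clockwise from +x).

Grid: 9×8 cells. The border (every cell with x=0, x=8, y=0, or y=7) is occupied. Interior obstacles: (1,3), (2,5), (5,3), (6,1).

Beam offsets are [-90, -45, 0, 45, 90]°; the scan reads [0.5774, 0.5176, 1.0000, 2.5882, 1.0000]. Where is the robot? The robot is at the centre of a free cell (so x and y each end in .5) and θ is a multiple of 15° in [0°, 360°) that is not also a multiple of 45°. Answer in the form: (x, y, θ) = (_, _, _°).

The pose lattice has 38·16 = 608 candidates. Test each by forward raycasting.
  (2.5, 3.5, 120°): beam 1 = 6.3509 ≠ 0.5774 ✗
  (1.5, 5.5, 165°): beam 1 = 1.5529 ≠ 0.5774 ✗
  (4.5, 5.5, 105°): beam 1 = 3.6235 ≠ 0.5774 ✗
  (2.5, 6.5, 105°): beam 1 = 1.9319 ≠ 0.5774 ✗
  …
  (3.5, 6.5, 150°): r_1=0.5774, r_2=0.5176, r_3=1.0000, r_4=2.5882, r_5=1.0000 — all match ✓
Only this pose fits every beam.

(x, y, θ) = (3.5, 6.5, 150°)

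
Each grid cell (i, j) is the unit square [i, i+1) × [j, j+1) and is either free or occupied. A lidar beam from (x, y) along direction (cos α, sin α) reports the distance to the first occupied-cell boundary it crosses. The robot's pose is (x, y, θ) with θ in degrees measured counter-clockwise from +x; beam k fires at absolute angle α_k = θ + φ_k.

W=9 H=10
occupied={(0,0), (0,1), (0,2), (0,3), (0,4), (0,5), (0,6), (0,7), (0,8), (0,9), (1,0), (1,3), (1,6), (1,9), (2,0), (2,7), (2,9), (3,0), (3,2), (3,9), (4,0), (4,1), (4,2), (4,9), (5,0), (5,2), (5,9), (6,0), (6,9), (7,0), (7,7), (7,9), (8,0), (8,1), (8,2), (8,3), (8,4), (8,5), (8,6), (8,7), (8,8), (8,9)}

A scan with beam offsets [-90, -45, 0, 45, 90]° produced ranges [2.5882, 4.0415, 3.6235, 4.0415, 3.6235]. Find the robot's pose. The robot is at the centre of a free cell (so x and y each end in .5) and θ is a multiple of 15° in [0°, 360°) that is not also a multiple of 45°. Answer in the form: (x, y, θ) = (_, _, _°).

Enumerate (i+0.5, j+0.5, θ) over the 48 free cells and 16 admissible headings. For each, cast all 5 beams and compare to the given ranges.
  (6.5, 3.5, 150°): beam 1 = 3.0000 ≠ 2.5882 ✗
  (2.5, 5.5, 345°): beam 1 = 1.9319 ≠ 2.5882 ✗
  (6.5, 4.5, 120°): beam 1 = 1.7321 ≠ 2.5882 ✗
  (4.5, 4.5, 330°): beam 1 = 1.7321 ≠ 2.5882 ✗
  …
  (4.5, 5.5, 15°): r_1=2.5882, r_2=4.0415, r_3=3.6235, r_4=4.0415, r_5=3.6235 — all match ✓
Unique over the lattice → pose = (4.5, 5.5, 15°).

(x, y, θ) = (4.5, 5.5, 15°)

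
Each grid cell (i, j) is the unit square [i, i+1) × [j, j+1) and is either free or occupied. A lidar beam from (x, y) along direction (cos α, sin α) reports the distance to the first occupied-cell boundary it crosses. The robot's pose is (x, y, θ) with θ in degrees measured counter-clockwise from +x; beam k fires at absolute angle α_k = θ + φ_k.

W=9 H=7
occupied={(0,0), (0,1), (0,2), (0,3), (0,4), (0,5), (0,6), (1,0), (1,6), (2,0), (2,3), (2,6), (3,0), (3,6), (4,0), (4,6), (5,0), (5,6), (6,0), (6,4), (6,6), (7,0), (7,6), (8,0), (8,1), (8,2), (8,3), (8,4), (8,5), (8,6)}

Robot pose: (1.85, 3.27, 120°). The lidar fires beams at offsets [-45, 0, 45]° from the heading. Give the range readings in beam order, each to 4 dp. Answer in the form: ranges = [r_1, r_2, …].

beam 1: φ=-45°, α=75°
  d=(0.2588,0.9659)  start (1,3)  tX=0.5796 tY=0.7558  stride 1/|dx|=3.8637 1/|dy|=1.0353
    cross x-line → (2,3), t=0.5796 (wall)
  → r_1 = 0.5796
beam 2: φ=0°, α=120°
  d=(-0.5000,0.8660)  start (1,3)  tX=1.7000 tY=0.8429  stride 1/|dx|=2.0000 1/|dy|=1.1547
    cross y-line → (1,4), t=0.8429
    cross x-line → (0,4), t=1.7000 (wall)
  → r_2 = 1.7000
beam 3: φ=45°, α=165°
  d=(-0.9659,0.2588)  start (1,3)  tX=0.8800 tY=2.8205  stride 1/|dx|=1.0353 1/|dy|=3.8637
    cross x-line → (0,3), t=0.8800 (wall)
  → r_3 = 0.8800

ranges = [0.5796, 1.7000, 0.8800]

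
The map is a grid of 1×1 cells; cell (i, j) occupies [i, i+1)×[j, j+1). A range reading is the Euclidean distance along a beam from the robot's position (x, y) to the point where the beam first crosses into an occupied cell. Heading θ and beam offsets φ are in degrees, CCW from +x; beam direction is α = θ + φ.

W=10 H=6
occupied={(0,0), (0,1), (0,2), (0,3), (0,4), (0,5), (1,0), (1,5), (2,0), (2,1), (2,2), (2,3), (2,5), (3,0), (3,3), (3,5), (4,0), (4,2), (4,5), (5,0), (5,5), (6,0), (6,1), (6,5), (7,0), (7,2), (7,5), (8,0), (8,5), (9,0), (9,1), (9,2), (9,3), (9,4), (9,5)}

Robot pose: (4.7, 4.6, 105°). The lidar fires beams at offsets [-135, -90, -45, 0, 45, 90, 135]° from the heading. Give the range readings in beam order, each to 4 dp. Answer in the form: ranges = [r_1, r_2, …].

ranges = [3.2000, 1.5455, 0.4619, 0.4141, 0.8000, 2.3182, 1.4000]

beam 1: φ=-135°, α=330°
  direction (0.8660, -0.5000); cell (4,4); t to first gridline: x 0.3464, y 1.2000 (then +1.1547 / +2.0000)
    (5,4) via x @ 0.3464
    (5,3) via y @ 1.2000
    (6,3) via x @ 1.5011
    (7,3) via x @ 2.6558
    (7,2) via y @ 3.2000  # hit
  → r_1 = 3.2000
beam 2: φ=-90°, α=15°
  direction (0.9659, 0.2588); cell (4,4); t to first gridline: x 0.3106, y 1.5455 (then +1.0353 / +3.8637)
    (5,4) via x @ 0.3106
    (6,4) via x @ 1.3459
    (6,5) via y @ 1.5455  # hit
  → r_2 = 1.5455
beam 3: φ=-45°, α=60°
  direction (0.5000, 0.8660); cell (4,4); t to first gridline: x 0.6000, y 0.4619 (then +2.0000 / +1.1547)
    (4,5) via y @ 0.4619  # hit
  → r_3 = 0.4619
beam 4: φ=0°, α=105°
  direction (-0.2588, 0.9659); cell (4,4); t to first gridline: x 2.7046, y 0.4141 (then +3.8637 / +1.0353)
    (4,5) via y @ 0.4141  # hit
  → r_4 = 0.4141
beam 5: φ=45°, α=150°
  direction (-0.8660, 0.5000); cell (4,4); t to first gridline: x 0.8083, y 0.8000 (then +1.1547 / +2.0000)
    (4,5) via y @ 0.8000  # hit
  → r_5 = 0.8000
beam 6: φ=90°, α=195°
  direction (-0.9659, -0.2588); cell (4,4); t to first gridline: x 0.7247, y 2.3182 (then +1.0353 / +3.8637)
    (3,4) via x @ 0.7247
    (2,4) via x @ 1.7600
    (2,3) via y @ 2.3182  # hit
  → r_6 = 2.3182
beam 7: φ=135°, α=240°
  direction (-0.5000, -0.8660); cell (4,4); t to first gridline: x 1.4000, y 0.6928 (then +2.0000 / +1.1547)
    (4,3) via y @ 0.6928
    (3,3) via x @ 1.4000  # hit
  → r_7 = 1.4000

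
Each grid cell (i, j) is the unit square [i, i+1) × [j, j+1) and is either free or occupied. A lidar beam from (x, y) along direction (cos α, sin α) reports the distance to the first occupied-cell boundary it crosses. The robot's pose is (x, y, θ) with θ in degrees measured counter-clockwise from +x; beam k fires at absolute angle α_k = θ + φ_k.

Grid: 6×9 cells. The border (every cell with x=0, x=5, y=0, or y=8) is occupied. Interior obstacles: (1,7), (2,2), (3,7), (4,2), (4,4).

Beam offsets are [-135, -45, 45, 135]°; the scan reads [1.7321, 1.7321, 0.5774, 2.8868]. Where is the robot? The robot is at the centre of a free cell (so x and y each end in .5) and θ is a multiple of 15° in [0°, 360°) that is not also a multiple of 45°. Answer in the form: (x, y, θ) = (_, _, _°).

Candidates: 23 free-cell centres × 16 headings = 368 poses. Raycast each; keep the one whose scan matches to 4 dp.
  (1.5, 1.5, 255°): beam 1 = 1.0000 ≠ 1.7321 ✗
  (4.5, 7.5, 345°): beam 1 = 0.5774 ≠ 1.7321 ✗
  (2.5, 5.5, 240°): beam 1 = 1.9319 ≠ 1.7321 ✗
  (2.5, 5.5, 345°): beam 2 = 3.0000 ≠ 1.7321 ✗
  …
  (3.5, 6.5, 75°): r_1=1.7321, r_2=1.7321, r_3=0.5774, r_4=2.8868 — all match ✓
Only this pose fits every beam.

(x, y, θ) = (3.5, 6.5, 75°)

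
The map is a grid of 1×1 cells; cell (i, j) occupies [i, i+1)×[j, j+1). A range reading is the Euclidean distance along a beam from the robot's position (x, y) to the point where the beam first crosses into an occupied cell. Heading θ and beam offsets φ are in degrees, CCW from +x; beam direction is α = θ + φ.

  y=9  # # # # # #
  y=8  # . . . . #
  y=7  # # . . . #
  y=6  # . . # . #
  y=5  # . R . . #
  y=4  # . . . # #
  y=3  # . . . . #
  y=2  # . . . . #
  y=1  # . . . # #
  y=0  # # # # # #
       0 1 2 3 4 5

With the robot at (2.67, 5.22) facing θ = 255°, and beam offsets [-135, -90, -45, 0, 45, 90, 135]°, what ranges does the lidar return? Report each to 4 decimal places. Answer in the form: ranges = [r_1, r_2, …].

beam 1: φ=-135°, α=120°
  direction (-0.5000, 0.8660); cell (2,5); t to first gridline: x 1.3400, y 0.9007 (then +2.0000 / +1.1547)
    (2,6) via y @ 0.9007
    (1,6) via x @ 1.3400
    (1,7) via y @ 2.0554  # hit
  → r_1 = 2.0554
beam 2: φ=-90°, α=165°
  direction (-0.9659, 0.2588); cell (2,5); t to first gridline: x 0.6936, y 3.0137 (then +1.0353 / +3.8637)
    (1,5) via x @ 0.6936
    (0,5) via x @ 1.7289  # hit
  → r_2 = 1.7289
beam 3: φ=-45°, α=210°
  direction (-0.8660, -0.5000); cell (2,5); t to first gridline: x 0.7736, y 0.4400 (then +1.1547 / +2.0000)
    (2,4) via y @ 0.4400
    (1,4) via x @ 0.7736
    (0,4) via x @ 1.9283  # hit
  → r_3 = 1.9283
beam 4: φ=0°, α=255°
  direction (-0.2588, -0.9659); cell (2,5); t to first gridline: x 2.5887, y 0.2278 (then +3.8637 / +1.0353)
    (2,4) via y @ 0.2278
    (2,3) via y @ 1.2630
    (2,2) via y @ 2.2983
    (1,2) via x @ 2.5887
    (1,1) via y @ 3.3336
    (1,0) via y @ 4.3689  # hit
  → r_4 = 4.3689
beam 5: φ=45°, α=300°
  direction (0.5000, -0.8660); cell (2,5); t to first gridline: x 0.6600, y 0.2540 (then +2.0000 / +1.1547)
    (2,4) via y @ 0.2540
    (3,4) via x @ 0.6600
    (3,3) via y @ 1.4087
    (3,2) via y @ 2.5634
    (4,2) via x @ 2.6600
    (4,1) via y @ 3.7181  # hit
  → r_5 = 3.7181
beam 6: φ=90°, α=345°
  direction (0.9659, -0.2588); cell (2,5); t to first gridline: x 0.3416, y 0.8500 (then +1.0353 / +3.8637)
    (3,5) via x @ 0.3416
    (3,4) via y @ 0.8500
    (4,4) via x @ 1.3769  # hit
  → r_6 = 1.3769
beam 7: φ=135°, α=30°
  direction (0.8660, 0.5000); cell (2,5); t to first gridline: x 0.3811, y 1.5600 (then +1.1547 / +2.0000)
    (3,5) via x @ 0.3811
    (4,5) via x @ 1.5358
    (4,6) via y @ 1.5600
    (5,6) via x @ 2.6905  # hit
  → r_7 = 2.6905

ranges = [2.0554, 1.7289, 1.9283, 4.3689, 3.7181, 1.3769, 2.6905]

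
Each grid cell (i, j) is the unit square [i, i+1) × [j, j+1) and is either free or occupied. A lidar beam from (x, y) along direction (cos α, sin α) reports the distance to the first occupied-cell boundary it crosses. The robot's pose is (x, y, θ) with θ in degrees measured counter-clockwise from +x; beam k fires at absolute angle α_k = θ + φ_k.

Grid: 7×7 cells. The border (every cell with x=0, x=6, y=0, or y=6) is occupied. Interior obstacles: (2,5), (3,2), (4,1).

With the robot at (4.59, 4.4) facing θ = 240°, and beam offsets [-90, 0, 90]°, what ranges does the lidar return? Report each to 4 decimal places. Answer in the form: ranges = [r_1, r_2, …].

beam 1: φ=-90°, α=150°
  cosα=-0.8660 sinα=0.5000 | (4,4) | tMaxX 0.6813 tMaxY 1.2000 | tΔX 1.1547 tΔY 2.0000
    t=0.6813 [x] (3,4)
    t=1.2000 [y] (3,5)
    t=1.8360 [x] (2,5) — stop
  → r_1 = 1.8360
beam 2: φ=0°, α=240°
  cosα=-0.5000 sinα=-0.8660 | (4,4) | tMaxX 1.1800 tMaxY 0.4619 | tΔX 2.0000 tΔY 1.1547
    t=0.4619 [y] (4,3)
    t=1.1800 [x] (3,3)
    t=1.6166 [y] (3,2) — stop
  → r_2 = 1.6166
beam 3: φ=90°, α=330°
  cosα=0.8660 sinα=-0.5000 | (4,4) | tMaxX 0.4734 tMaxY 0.8000 | tΔX 1.1547 tΔY 2.0000
    t=0.4734 [x] (5,4)
    t=0.8000 [y] (5,3)
    t=1.6281 [x] (6,3) — stop
  → r_3 = 1.6281

ranges = [1.8360, 1.6166, 1.6281]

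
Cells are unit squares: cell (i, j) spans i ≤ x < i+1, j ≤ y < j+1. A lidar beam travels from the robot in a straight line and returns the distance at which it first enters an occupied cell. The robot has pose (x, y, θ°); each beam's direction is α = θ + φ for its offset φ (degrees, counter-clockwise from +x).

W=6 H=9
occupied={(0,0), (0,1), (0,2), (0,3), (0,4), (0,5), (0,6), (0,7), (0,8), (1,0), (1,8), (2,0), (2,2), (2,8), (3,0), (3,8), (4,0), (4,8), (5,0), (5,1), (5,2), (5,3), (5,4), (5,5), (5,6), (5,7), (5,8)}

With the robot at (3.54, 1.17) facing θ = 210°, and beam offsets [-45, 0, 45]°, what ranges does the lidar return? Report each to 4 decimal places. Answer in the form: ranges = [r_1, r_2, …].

ranges = [2.6296, 0.3400, 0.1760]

beam 1: φ=-45°, α=165°
  cosα=-0.9659 sinα=0.2588 | (3,1) | tMaxX 0.5590 tMaxY 3.2069 | tΔX 1.0353 tΔY 3.8637
    t=0.5590 [x] (2,1)
    t=1.5943 [x] (1,1)
    t=2.6296 [x] (0,1) — stop
  → r_1 = 2.6296
beam 2: φ=0°, α=210°
  cosα=-0.8660 sinα=-0.5000 | (3,1) | tMaxX 0.6235 tMaxY 0.3400 | tΔX 1.1547 tΔY 2.0000
    t=0.3400 [y] (3,0) — stop
  → r_2 = 0.3400
beam 3: φ=45°, α=255°
  cosα=-0.2588 sinα=-0.9659 | (3,1) | tMaxX 2.0864 tMaxY 0.1760 | tΔX 3.8637 tΔY 1.0353
    t=0.1760 [y] (3,0) — stop
  → r_3 = 0.1760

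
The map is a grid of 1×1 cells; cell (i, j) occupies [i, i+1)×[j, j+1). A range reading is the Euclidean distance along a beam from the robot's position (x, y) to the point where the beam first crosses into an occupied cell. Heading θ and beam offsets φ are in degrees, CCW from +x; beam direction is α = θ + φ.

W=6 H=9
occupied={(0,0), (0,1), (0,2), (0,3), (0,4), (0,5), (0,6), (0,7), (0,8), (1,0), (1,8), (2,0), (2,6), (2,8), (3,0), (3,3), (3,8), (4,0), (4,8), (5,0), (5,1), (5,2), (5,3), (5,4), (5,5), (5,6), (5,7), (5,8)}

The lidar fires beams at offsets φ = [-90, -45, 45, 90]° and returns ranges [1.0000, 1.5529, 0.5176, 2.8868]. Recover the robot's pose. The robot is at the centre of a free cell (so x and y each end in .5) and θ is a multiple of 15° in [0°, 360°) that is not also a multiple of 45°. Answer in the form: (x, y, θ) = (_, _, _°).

(x, y, θ) = (2.5, 7.5, 240°)

The pose lattice has 26·16 = 416 candidates. Test each by forward raycasting.
  (2.5, 2.5, 30°): beam 1 = 1.7321 ≠ 1.0000 ✗
  (4.5, 6.5, 150°): beam 3 = 1.5529 ≠ 0.5176 ✗
  (4.5, 7.5, 105°): beam 1 = 0.5176 ≠ 1.0000 ✗
  (4.5, 3.5, 345°): beam 1 = 2.5882 ≠ 1.0000 ✗
  (1.5, 5.5, 255°): beam 1 = 0.5176 ≠ 1.0000 ✗
  …
  (2.5, 7.5, 240°): r_1=1.0000, r_2=1.5529, r_3=0.5176, r_4=2.8868 — all match ✓
No second candidate reproduces the full scan.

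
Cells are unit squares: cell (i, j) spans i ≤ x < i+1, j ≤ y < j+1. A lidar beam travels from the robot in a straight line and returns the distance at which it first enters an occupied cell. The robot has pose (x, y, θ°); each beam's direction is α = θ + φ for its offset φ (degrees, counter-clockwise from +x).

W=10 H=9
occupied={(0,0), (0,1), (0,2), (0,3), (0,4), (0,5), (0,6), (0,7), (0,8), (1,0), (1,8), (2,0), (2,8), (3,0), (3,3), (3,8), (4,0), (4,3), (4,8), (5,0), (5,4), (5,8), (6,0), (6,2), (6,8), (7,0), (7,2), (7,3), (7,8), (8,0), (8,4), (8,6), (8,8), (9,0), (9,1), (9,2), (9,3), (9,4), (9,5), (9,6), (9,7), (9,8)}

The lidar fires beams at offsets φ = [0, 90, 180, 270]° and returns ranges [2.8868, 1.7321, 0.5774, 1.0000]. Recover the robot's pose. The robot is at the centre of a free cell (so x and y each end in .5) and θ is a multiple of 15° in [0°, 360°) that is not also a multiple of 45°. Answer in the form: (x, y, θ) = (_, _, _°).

Candidates: 48 free-cell centres × 16 headings = 768 poses. Raycast each; keep the one whose scan matches to 4 dp.
  (2.5, 6.5, 255°): beam 1 = 5.6940 ≠ 2.8868 ✗
  (7.5, 1.5, 75°): beam 1 = 0.5176 ≠ 2.8868 ✗
  (5.5, 1.5, 165°): beam 1 = 4.6587 ≠ 2.8868 ✗
  (5.5, 3.5, 105°): beam 1 = 0.5176 ≠ 2.8868 ✗
  (1.5, 1.5, 105°): beam 1 = 1.9319 ≠ 2.8868 ✗
  …
  (6.5, 7.5, 240°): r_1=2.8868, r_2=1.7321, r_3=0.5774, r_4=1.0000 — all match ✓
Only this pose fits every beam.

(x, y, θ) = (6.5, 7.5, 240°)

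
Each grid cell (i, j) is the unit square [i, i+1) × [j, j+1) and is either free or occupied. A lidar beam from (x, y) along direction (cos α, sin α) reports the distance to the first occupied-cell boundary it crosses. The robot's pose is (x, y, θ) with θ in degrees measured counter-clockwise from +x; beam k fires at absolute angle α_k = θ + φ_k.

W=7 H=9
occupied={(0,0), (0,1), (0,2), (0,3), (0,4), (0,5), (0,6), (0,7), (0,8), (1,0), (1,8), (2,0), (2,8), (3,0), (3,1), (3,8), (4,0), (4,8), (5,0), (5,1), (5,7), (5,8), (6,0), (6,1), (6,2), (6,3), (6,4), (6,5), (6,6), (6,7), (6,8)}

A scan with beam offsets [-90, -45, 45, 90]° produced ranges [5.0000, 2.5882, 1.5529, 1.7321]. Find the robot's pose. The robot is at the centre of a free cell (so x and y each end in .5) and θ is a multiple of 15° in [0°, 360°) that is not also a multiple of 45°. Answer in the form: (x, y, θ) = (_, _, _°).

(x, y, θ) = (3.5, 6.5, 30°)

The pose lattice has 32·16 = 512 candidates. Test each by forward raycasting.
  (1.5, 1.5, 330°): beam 1 = 0.5774 ≠ 5.0000 ✗
  (1.5, 3.5, 300°): beam 1 = 0.5774 ≠ 5.0000 ✗
  (2.5, 2.5, 30°): beam 1 = 1.0000 ≠ 5.0000 ✗
  (3.5, 7.5, 105°): beam 1 = 1.5529 ≠ 5.0000 ✗
  …
  (3.5, 6.5, 30°): r_1=5.0000, r_2=2.5882, r_3=1.5529, r_4=1.7321 — all match ✓
Unique over the lattice → pose = (3.5, 6.5, 30°).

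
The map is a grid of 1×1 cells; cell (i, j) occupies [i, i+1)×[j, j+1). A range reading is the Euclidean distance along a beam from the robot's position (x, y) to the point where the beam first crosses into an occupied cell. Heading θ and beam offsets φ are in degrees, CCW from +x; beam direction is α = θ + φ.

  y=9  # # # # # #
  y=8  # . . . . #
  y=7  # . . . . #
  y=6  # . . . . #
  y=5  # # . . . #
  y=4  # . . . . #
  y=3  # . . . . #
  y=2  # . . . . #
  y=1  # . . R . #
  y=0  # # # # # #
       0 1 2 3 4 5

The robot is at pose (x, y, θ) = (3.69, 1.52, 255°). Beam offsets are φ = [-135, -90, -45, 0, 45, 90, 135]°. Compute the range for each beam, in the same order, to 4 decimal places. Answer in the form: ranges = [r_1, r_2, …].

ranges = [4.0184, 2.7849, 1.0400, 0.5383, 0.6004, 1.3562, 1.5127]

beam 1: φ=-135°, α=120°
  cosα=-0.5000 sinα=0.8660 | (3,1) | tMaxX 1.3800 tMaxY 0.5543 | tΔX 2.0000 tΔY 1.1547
    t=0.5543 [y] (3,2)
    t=1.3800 [x] (2,2)
    t=1.7090 [y] (2,3)
    t=2.8637 [y] (2,4)
    t=3.3800 [x] (1,4)
    t=4.0184 [y] (1,5) — stop
  → r_1 = 4.0184
beam 2: φ=-90°, α=165°
  cosα=-0.9659 sinα=0.2588 | (3,1) | tMaxX 0.7143 tMaxY 1.8546 | tΔX 1.0353 tΔY 3.8637
    t=0.7143 [x] (2,1)
    t=1.7496 [x] (1,1)
    t=1.8546 [y] (1,2)
    t=2.7849 [x] (0,2) — stop
  → r_2 = 2.7849
beam 3: φ=-45°, α=210°
  cosα=-0.8660 sinα=-0.5000 | (3,1) | tMaxX 0.7967 tMaxY 1.0400 | tΔX 1.1547 tΔY 2.0000
    t=0.7967 [x] (2,1)
    t=1.0400 [y] (2,0) — stop
  → r_3 = 1.0400
beam 4: φ=0°, α=255°
  cosα=-0.2588 sinα=-0.9659 | (3,1) | tMaxX 2.6660 tMaxY 0.5383 | tΔX 3.8637 tΔY 1.0353
    t=0.5383 [y] (3,0) — stop
  → r_4 = 0.5383
beam 5: φ=45°, α=300°
  cosα=0.5000 sinα=-0.8660 | (3,1) | tMaxX 0.6200 tMaxY 0.6004 | tΔX 2.0000 tΔY 1.1547
    t=0.6004 [y] (3,0) — stop
  → r_5 = 0.6004
beam 6: φ=90°, α=345°
  cosα=0.9659 sinα=-0.2588 | (3,1) | tMaxX 0.3209 tMaxY 2.0091 | tΔX 1.0353 tΔY 3.8637
    t=0.3209 [x] (4,1)
    t=1.3562 [x] (5,1) — stop
  → r_6 = 1.3562
beam 7: φ=135°, α=30°
  cosα=0.8660 sinα=0.5000 | (3,1) | tMaxX 0.3580 tMaxY 0.9600 | tΔX 1.1547 tΔY 2.0000
    t=0.3580 [x] (4,1)
    t=0.9600 [y] (4,2)
    t=1.5127 [x] (5,2) — stop
  → r_7 = 1.5127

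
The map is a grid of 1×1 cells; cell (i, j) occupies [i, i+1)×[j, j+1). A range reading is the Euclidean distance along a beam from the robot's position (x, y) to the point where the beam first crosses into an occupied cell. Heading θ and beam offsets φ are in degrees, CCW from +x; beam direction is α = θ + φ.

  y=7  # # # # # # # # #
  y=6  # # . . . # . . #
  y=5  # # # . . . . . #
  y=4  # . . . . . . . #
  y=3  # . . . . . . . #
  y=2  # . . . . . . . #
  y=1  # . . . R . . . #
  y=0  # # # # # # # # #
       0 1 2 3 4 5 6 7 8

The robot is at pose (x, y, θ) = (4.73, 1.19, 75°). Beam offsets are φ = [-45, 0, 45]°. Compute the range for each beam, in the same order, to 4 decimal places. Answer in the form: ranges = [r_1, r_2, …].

ranges = [3.7759, 6.0150, 4.3994]

beam 1: φ=-45°, α=30°
  direction (0.8660, 0.5000); cell (4,1); t to first gridline: x 0.3118, y 1.6200 (then +1.1547 / +2.0000)
    (5,1) via x @ 0.3118
    (6,1) via x @ 1.4665
    (6,2) via y @ 1.6200
    (7,2) via x @ 2.6212
    (7,3) via y @ 3.6200
    (8,3) via x @ 3.7759  # hit
  → r_1 = 3.7759
beam 2: φ=0°, α=75°
  direction (0.2588, 0.9659); cell (4,1); t to first gridline: x 1.0432, y 0.8386 (then +3.8637 / +1.0353)
    (4,2) via y @ 0.8386
    (5,2) via x @ 1.0432
    (5,3) via y @ 1.8738
    (5,4) via y @ 2.9091
    (5,5) via y @ 3.9444
    (6,5) via x @ 4.9069
    (6,6) via y @ 4.9797
    (6,7) via y @ 6.0150  # hit
  → r_2 = 6.0150
beam 3: φ=45°, α=120°
  direction (-0.5000, 0.8660); cell (4,1); t to first gridline: x 1.4600, y 0.9353 (then +2.0000 / +1.1547)
    (4,2) via y @ 0.9353
    (3,2) via x @ 1.4600
    (3,3) via y @ 2.0900
    (3,4) via y @ 3.2447
    (2,4) via x @ 3.4600
    (2,5) via y @ 4.3994  # hit
  → r_3 = 4.3994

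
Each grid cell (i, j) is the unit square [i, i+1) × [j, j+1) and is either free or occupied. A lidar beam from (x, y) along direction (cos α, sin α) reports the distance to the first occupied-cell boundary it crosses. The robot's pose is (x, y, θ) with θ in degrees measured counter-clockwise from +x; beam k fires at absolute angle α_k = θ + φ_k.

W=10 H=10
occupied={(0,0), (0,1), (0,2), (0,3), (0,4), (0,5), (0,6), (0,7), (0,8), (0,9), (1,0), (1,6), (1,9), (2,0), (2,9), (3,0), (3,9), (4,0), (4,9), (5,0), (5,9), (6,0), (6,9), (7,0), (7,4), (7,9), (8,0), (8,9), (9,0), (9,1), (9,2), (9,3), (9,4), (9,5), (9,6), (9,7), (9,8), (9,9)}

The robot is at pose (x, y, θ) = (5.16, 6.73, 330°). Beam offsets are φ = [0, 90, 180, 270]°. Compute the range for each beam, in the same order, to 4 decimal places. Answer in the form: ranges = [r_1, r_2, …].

ranges = [4.4341, 2.6212, 4.5400, 6.6164]

beam 1: φ=0°, α=330°
  cosα=0.8660 sinα=-0.5000 | (5,6) | tMaxX 0.9699 tMaxY 1.4600 | tΔX 1.1547 tΔY 2.0000
    t=0.9699 [x] (6,6)
    t=1.4600 [y] (6,5)
    t=2.1246 [x] (7,5)
    t=3.2793 [x] (8,5)
    t=3.4600 [y] (8,4)
    t=4.4341 [x] (9,4) — stop
  → r_1 = 4.4341
beam 2: φ=90°, α=60°
  cosα=0.5000 sinα=0.8660 | (5,6) | tMaxX 1.6800 tMaxY 0.3118 | tΔX 2.0000 tΔY 1.1547
    t=0.3118 [y] (5,7)
    t=1.4665 [y] (5,8)
    t=1.6800 [x] (6,8)
    t=2.6212 [y] (6,9) — stop
  → r_2 = 2.6212
beam 3: φ=180°, α=150°
  cosα=-0.8660 sinα=0.5000 | (5,6) | tMaxX 0.1848 tMaxY 0.5400 | tΔX 1.1547 tΔY 2.0000
    t=0.1848 [x] (4,6)
    t=0.5400 [y] (4,7)
    t=1.3395 [x] (3,7)
    t=2.4942 [x] (2,7)
    t=2.5400 [y] (2,8)
    t=3.6489 [x] (1,8)
    t=4.5400 [y] (1,9) — stop
  → r_3 = 4.5400
beam 4: φ=270°, α=240°
  cosα=-0.5000 sinα=-0.8660 | (5,6) | tMaxX 0.3200 tMaxY 0.8429 | tΔX 2.0000 tΔY 1.1547
    t=0.3200 [x] (4,6)
    t=0.8429 [y] (4,5)
    t=1.9976 [y] (4,4)
    t=2.3200 [x] (3,4)
    t=3.1523 [y] (3,3)
    t=4.3070 [y] (3,2)
    t=4.3200 [x] (2,2)
    t=5.4617 [y] (2,1)
    t=6.3200 [x] (1,1)
    t=6.6164 [y] (1,0) — stop
  → r_4 = 6.6164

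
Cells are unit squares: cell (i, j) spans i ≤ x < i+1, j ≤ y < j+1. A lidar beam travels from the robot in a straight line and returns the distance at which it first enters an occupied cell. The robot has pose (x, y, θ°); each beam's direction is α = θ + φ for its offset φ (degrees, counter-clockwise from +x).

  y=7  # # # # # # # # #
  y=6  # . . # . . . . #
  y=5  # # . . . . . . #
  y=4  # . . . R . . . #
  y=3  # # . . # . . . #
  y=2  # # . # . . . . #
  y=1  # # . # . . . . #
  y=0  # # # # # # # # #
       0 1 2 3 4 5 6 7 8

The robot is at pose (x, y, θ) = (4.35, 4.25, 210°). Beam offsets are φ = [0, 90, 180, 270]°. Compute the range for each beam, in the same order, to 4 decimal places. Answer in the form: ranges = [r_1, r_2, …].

beam 1: φ=0°, α=210°
  cosα=-0.8660 sinα=-0.5000 | (4,4) | tMaxX 0.4041 tMaxY 0.5000 | tΔX 1.1547 tΔY 2.0000
    t=0.4041 [x] (3,4)
    t=0.5000 [y] (3,3)
    t=1.5588 [x] (2,3)
    t=2.5000 [y] (2,2)
    t=2.7135 [x] (1,2) — stop
  → r_1 = 2.7135
beam 2: φ=90°, α=300°
  cosα=0.5000 sinα=-0.8660 | (4,4) | tMaxX 1.3000 tMaxY 0.2887 | tΔX 2.0000 tΔY 1.1547
    t=0.2887 [y] (4,3) — stop
  → r_2 = 0.2887
beam 3: φ=180°, α=30°
  cosα=0.8660 sinα=0.5000 | (4,4) | tMaxX 0.7506 tMaxY 1.5000 | tΔX 1.1547 tΔY 2.0000
    t=0.7506 [x] (5,4)
    t=1.5000 [y] (5,5)
    t=1.9053 [x] (6,5)
    t=3.0600 [x] (7,5)
    t=3.5000 [y] (7,6)
    t=4.2147 [x] (8,6) — stop
  → r_3 = 4.2147
beam 4: φ=270°, α=120°
  cosα=-0.5000 sinα=0.8660 | (4,4) | tMaxX 0.7000 tMaxY 0.8660 | tΔX 2.0000 tΔY 1.1547
    t=0.7000 [x] (3,4)
    t=0.8660 [y] (3,5)
    t=2.0207 [y] (3,6) — stop
  → r_4 = 2.0207

ranges = [2.7135, 0.2887, 4.2147, 2.0207]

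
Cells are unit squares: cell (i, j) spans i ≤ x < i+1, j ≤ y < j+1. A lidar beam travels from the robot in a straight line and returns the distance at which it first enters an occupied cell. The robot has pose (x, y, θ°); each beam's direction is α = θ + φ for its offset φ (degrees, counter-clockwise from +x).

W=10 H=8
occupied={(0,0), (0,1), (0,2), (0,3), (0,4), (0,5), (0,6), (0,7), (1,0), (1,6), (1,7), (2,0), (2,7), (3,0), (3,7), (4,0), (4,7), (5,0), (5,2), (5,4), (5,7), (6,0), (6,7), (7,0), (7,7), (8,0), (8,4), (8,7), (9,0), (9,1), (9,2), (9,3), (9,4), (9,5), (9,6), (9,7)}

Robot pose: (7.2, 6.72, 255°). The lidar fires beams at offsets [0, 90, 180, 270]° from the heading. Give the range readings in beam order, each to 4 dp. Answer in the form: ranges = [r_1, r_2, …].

ranges = [4.6364, 1.8635, 0.2899, 1.0818]

beam 1: φ=0°, α=255°
  direction (-0.2588, -0.9659); cell (7,6); t to first gridline: x 0.7727, y 0.7454 (then +3.8637 / +1.0353)
    (7,5) via y @ 0.7454
    (6,5) via x @ 0.7727
    (6,4) via y @ 1.7807
    (6,3) via y @ 2.8160
    (6,2) via y @ 3.8512
    (5,2) via x @ 4.6364  # hit
  → r_1 = 4.6364
beam 2: φ=90°, α=345°
  direction (0.9659, -0.2588); cell (7,6); t to first gridline: x 0.8282, y 2.7819 (then +1.0353 / +3.8637)
    (8,6) via x @ 0.8282
    (9,6) via x @ 1.8635  # hit
  → r_2 = 1.8635
beam 3: φ=180°, α=75°
  direction (0.2588, 0.9659); cell (7,6); t to first gridline: x 3.0910, y 0.2899 (then +3.8637 / +1.0353)
    (7,7) via y @ 0.2899  # hit
  → r_3 = 0.2899
beam 4: φ=270°, α=165°
  direction (-0.9659, 0.2588); cell (7,6); t to first gridline: x 0.2071, y 1.0818 (then +1.0353 / +3.8637)
    (6,6) via x @ 0.2071
    (6,7) via y @ 1.0818  # hit
  → r_4 = 1.0818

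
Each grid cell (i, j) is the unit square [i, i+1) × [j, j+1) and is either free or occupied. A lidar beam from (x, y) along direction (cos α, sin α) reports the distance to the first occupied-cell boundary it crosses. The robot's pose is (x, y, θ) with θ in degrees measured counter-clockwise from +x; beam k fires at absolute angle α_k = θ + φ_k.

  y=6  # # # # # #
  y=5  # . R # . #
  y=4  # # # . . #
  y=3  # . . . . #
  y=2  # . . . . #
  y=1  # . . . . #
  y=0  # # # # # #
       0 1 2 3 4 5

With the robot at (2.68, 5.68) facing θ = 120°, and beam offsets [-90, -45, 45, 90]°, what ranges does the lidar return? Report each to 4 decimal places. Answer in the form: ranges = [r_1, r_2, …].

ranges = [0.3695, 0.3313, 1.2364, 1.3600]

beam 1: φ=-90°, α=30°
  dir = (cos 30°, sin 30°) = (0.8660, 0.5000); from cell (2,5)
  next x-line at t=0.3695, next y-line at t=0.6400; Δt_x=1.1547, Δt_y=2.0000
    x: enter (3,5) at t=0.3695 ← occupied
  → r_1 = 0.3695
beam 2: φ=-45°, α=75°
  dir = (cos 75°, sin 75°) = (0.2588, 0.9659); from cell (2,5)
  next x-line at t=1.2364, next y-line at t=0.3313; Δt_x=3.8637, Δt_y=1.0353
    y: enter (2,6) at t=0.3313 ← occupied
  → r_2 = 0.3313
beam 3: φ=45°, α=165°
  dir = (cos 165°, sin 165°) = (-0.9659, 0.2588); from cell (2,5)
  next x-line at t=0.7040, next y-line at t=1.2364; Δt_x=1.0353, Δt_y=3.8637
    x: enter (1,5) at t=0.7040
    y: enter (1,6) at t=1.2364 ← occupied
  → r_3 = 1.2364
beam 4: φ=90°, α=210°
  dir = (cos 210°, sin 210°) = (-0.8660, -0.5000); from cell (2,5)
  next x-line at t=0.7852, next y-line at t=1.3600; Δt_x=1.1547, Δt_y=2.0000
    x: enter (1,5) at t=0.7852
    y: enter (1,4) at t=1.3600 ← occupied
  → r_4 = 1.3600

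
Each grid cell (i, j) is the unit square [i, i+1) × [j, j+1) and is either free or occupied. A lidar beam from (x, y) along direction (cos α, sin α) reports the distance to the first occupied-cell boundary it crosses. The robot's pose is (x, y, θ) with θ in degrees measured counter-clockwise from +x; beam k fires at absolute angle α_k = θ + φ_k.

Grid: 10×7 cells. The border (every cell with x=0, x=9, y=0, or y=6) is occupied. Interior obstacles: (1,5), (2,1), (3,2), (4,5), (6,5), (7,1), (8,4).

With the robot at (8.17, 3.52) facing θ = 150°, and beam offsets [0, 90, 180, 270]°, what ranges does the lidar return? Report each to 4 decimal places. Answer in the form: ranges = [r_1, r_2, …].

ranges = [3.6604, 1.7551, 0.9584, 0.5543]

beam 1: φ=0°, α=150°
  cosα=-0.8660 sinα=0.5000 | (8,3) | tMaxX 0.1963 tMaxY 0.9600 | tΔX 1.1547 tΔY 2.0000
    t=0.1963 [x] (7,3)
    t=0.9600 [y] (7,4)
    t=1.3510 [x] (6,4)
    t=2.5057 [x] (5,4)
    t=2.9600 [y] (5,5)
    t=3.6604 [x] (4,5) — stop
  → r_1 = 3.6604
beam 2: φ=90°, α=240°
  cosα=-0.5000 sinα=-0.8660 | (8,3) | tMaxX 0.3400 tMaxY 0.6004 | tΔX 2.0000 tΔY 1.1547
    t=0.3400 [x] (7,3)
    t=0.6004 [y] (7,2)
    t=1.7551 [y] (7,1) — stop
  → r_2 = 1.7551
beam 3: φ=180°, α=330°
  cosα=0.8660 sinα=-0.5000 | (8,3) | tMaxX 0.9584 tMaxY 1.0400 | tΔX 1.1547 tΔY 2.0000
    t=0.9584 [x] (9,3) — stop
  → r_3 = 0.9584
beam 4: φ=270°, α=60°
  cosα=0.5000 sinα=0.8660 | (8,3) | tMaxX 1.6600 tMaxY 0.5543 | tΔX 2.0000 tΔY 1.1547
    t=0.5543 [y] (8,4) — stop
  → r_4 = 0.5543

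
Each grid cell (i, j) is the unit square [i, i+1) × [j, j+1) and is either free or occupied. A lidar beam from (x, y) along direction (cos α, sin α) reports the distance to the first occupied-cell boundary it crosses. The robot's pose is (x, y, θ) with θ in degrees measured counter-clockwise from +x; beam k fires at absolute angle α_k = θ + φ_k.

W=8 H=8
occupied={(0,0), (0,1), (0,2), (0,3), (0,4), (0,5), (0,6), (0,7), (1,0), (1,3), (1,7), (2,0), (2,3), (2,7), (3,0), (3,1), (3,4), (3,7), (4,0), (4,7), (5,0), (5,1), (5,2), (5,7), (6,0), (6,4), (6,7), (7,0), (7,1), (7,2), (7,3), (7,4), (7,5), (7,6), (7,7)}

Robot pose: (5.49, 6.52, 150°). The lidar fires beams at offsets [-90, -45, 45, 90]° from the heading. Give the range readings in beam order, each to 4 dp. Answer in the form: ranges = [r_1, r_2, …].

ranges = [0.5543, 0.4969, 4.6484, 6.3739]

beam 1: φ=-90°, α=60°
  direction (0.5000, 0.8660); cell (5,6); t to first gridline: x 1.0200, y 0.5543 (then +2.0000 / +1.1547)
    (5,7) via y @ 0.5543  # hit
  → r_1 = 0.5543
beam 2: φ=-45°, α=105°
  direction (-0.2588, 0.9659); cell (5,6); t to first gridline: x 1.8932, y 0.4969 (then +3.8637 / +1.0353)
    (5,7) via y @ 0.4969  # hit
  → r_2 = 0.4969
beam 3: φ=45°, α=195°
  direction (-0.9659, -0.2588); cell (5,6); t to first gridline: x 0.5073, y 2.0091 (then +1.0353 / +3.8637)
    (4,6) via x @ 0.5073
    (3,6) via x @ 1.5426
    (3,5) via y @ 2.0091
    (2,5) via x @ 2.5778
    (1,5) via x @ 3.6131
    (0,5) via x @ 4.6484  # hit
  → r_3 = 4.6484
beam 4: φ=90°, α=240°
  direction (-0.5000, -0.8660); cell (5,6); t to first gridline: x 0.9800, y 0.6004 (then +2.0000 / +1.1547)
    (5,5) via y @ 0.6004
    (4,5) via x @ 0.9800
    (4,4) via y @ 1.7551
    (4,3) via y @ 2.9098
    (3,3) via x @ 2.9800
    (3,2) via y @ 4.0645
    (2,2) via x @ 4.9800
    (2,1) via y @ 5.2192
    (2,0) via y @ 6.3739  # hit
  → r_4 = 6.3739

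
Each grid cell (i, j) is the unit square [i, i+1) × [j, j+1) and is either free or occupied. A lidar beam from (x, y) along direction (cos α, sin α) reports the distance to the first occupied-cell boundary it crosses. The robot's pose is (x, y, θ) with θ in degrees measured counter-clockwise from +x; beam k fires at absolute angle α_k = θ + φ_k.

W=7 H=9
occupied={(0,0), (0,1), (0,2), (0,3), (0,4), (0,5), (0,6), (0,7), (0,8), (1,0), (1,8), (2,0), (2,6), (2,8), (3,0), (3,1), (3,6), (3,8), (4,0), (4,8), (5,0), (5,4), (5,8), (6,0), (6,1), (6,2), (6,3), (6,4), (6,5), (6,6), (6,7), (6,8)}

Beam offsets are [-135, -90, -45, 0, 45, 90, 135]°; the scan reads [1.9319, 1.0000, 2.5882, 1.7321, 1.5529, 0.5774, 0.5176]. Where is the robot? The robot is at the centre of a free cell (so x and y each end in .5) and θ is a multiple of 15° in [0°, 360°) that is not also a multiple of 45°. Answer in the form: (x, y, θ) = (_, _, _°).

Enumerate (i+0.5, j+0.5, θ) over the 31 free cells and 16 admissible headings. For each, cast all 7 beams and compare to the given ranges.
  (3.5, 3.5, 165°): beam 1 = 1.7321 ≠ 1.9319 ✗
  (4.5, 3.5, 345°): beam 1 = 4.0415 ≠ 1.9319 ✗
  (2.5, 4.5, 120°): beam 1 = 3.6235 ≠ 1.9319 ✗
  …
  (4.5, 7.5, 330°): r_1=1.9319, r_2=1.0000, r_3=2.5882, r_4=1.7321, r_5=1.5529, r_6=0.5774, r_7=0.5176 — all match ✓
No second candidate reproduces the full scan.

(x, y, θ) = (4.5, 7.5, 330°)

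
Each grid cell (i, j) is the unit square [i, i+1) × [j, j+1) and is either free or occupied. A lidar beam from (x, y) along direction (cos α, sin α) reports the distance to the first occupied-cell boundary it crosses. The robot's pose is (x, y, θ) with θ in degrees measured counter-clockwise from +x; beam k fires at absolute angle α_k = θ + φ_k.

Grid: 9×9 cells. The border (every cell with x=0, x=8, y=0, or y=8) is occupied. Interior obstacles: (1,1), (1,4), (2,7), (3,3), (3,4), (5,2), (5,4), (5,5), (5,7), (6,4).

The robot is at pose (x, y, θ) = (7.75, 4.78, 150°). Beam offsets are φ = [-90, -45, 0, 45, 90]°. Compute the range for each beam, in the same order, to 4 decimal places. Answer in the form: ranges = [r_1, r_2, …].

ranges = [0.5000, 3.3336, 2.0207, 0.7765, 4.3648]

beam 1: φ=-90°, α=60°
  cosα=0.5000 sinα=0.8660 | (7,4) | tMaxX 0.5000 tMaxY 0.2540 | tΔX 2.0000 tΔY 1.1547
    t=0.2540 [y] (7,5)
    t=0.5000 [x] (8,5) — stop
  → r_1 = 0.5000
beam 2: φ=-45°, α=105°
  cosα=-0.2588 sinα=0.9659 | (7,4) | tMaxX 2.8978 tMaxY 0.2278 | tΔX 3.8637 tΔY 1.0353
    t=0.2278 [y] (7,5)
    t=1.2630 [y] (7,6)
    t=2.2983 [y] (7,7)
    t=2.8978 [x] (6,7)
    t=3.3336 [y] (6,8) — stop
  → r_2 = 3.3336
beam 3: φ=0°, α=150°
  cosα=-0.8660 sinα=0.5000 | (7,4) | tMaxX 0.8660 tMaxY 0.4400 | tΔX 1.1547 tΔY 2.0000
    t=0.4400 [y] (7,5)
    t=0.8660 [x] (6,5)
    t=2.0207 [x] (5,5) — stop
  → r_3 = 2.0207
beam 4: φ=45°, α=195°
  cosα=-0.9659 sinα=-0.2588 | (7,4) | tMaxX 0.7765 tMaxY 3.0137 | tΔX 1.0353 tΔY 3.8637
    t=0.7765 [x] (6,4) — stop
  → r_4 = 0.7765
beam 5: φ=90°, α=240°
  cosα=-0.5000 sinα=-0.8660 | (7,4) | tMaxX 1.5000 tMaxY 0.9007 | tΔX 2.0000 tΔY 1.1547
    t=0.9007 [y] (7,3)
    t=1.5000 [x] (6,3)
    t=2.0554 [y] (6,2)
    t=3.2101 [y] (6,1)
    t=3.5000 [x] (5,1)
    t=4.3648 [y] (5,0) — stop
  → r_5 = 4.3648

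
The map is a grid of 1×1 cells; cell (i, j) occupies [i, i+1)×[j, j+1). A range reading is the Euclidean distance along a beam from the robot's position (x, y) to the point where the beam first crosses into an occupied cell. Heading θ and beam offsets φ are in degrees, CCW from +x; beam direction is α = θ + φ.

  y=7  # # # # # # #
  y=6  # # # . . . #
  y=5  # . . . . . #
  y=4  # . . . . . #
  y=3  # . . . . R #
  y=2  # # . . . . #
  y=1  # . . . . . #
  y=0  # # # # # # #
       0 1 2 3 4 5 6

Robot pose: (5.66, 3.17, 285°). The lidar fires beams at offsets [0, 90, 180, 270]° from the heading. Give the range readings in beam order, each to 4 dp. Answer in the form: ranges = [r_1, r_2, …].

beam 1: φ=0°, α=285°
  direction (0.2588, -0.9659); cell (5,3); t to first gridline: x 1.3137, y 0.1760 (then +3.8637 / +1.0353)
    (5,2) via y @ 0.1760
    (5,1) via y @ 1.2113
    (6,1) via x @ 1.3137  # hit
  → r_1 = 1.3137
beam 2: φ=90°, α=15°
  direction (0.9659, 0.2588); cell (5,3); t to first gridline: x 0.3520, y 3.2069 (then +1.0353 / +3.8637)
    (6,3) via x @ 0.3520  # hit
  → r_2 = 0.3520
beam 3: φ=180°, α=105°
  direction (-0.2588, 0.9659); cell (5,3); t to first gridline: x 2.5500, y 0.8593 (then +3.8637 / +1.0353)
    (5,4) via y @ 0.8593
    (5,5) via y @ 1.8946
    (4,5) via x @ 2.5500
    (4,6) via y @ 2.9298
    (4,7) via y @ 3.9651  # hit
  → r_3 = 3.9651
beam 4: φ=270°, α=195°
  direction (-0.9659, -0.2588); cell (5,3); t to first gridline: x 0.6833, y 0.6568 (then +1.0353 / +3.8637)
    (5,2) via y @ 0.6568
    (4,2) via x @ 0.6833
    (3,2) via x @ 1.7186
    (2,2) via x @ 2.7538
    (1,2) via x @ 3.7891  # hit
  → r_4 = 3.7891

ranges = [1.3137, 0.3520, 3.9651, 3.7891]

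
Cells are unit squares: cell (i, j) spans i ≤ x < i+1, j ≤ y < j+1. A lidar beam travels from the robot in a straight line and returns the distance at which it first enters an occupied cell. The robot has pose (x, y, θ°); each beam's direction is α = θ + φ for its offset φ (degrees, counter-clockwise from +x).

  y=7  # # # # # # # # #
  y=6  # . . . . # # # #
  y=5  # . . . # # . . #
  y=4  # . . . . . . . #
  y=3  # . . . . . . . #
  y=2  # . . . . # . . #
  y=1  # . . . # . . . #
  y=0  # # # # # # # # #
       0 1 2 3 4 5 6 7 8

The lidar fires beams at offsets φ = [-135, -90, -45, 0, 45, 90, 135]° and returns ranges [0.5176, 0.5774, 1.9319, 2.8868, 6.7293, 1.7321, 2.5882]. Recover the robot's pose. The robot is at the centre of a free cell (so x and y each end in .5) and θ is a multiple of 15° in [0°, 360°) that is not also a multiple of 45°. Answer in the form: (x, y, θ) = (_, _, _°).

(x, y, θ) = (7.5, 3.5, 120°)

Candidates: 35 free-cell centres × 16 headings = 560 poses. Raycast each; keep the one whose scan matches to 4 dp.
  (2.5, 3.5, 105°): beam 1 = 2.8868 ≠ 0.5176 ✗
  (7.5, 4.5, 30°): beam 1 = 3.6235 ≠ 0.5176 ✗
  (2.5, 4.5, 210°): beam 1 = 2.5882 ≠ 0.5176 ✗
  (2.5, 1.5, 60°): beam 2 = 1.0000 ≠ 0.5774 ✗
  (3.5, 3.5, 60°): beam 1 = 1.9319 ≠ 0.5176 ✗
  …
  (7.5, 3.5, 120°): r_1=0.5176, r_2=0.5774, r_3=1.9319, r_4=2.8868, r_5=6.7293, r_6=1.7321, r_7=2.5882 — all match ✓
No second candidate reproduces the full scan.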